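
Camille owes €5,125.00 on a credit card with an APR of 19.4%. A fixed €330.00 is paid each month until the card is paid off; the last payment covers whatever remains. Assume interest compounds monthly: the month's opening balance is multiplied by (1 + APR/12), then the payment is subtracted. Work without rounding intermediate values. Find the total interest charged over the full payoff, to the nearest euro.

€824

Monthly rate r = 19.4%/12 = 1.61667% = 0.0161667.
Payoff takes n = ⌈−ln(1 − rB₀/P)/ln(1+r)⌉ = ⌈18.028⌉ = 19 payments; the last is €9.15.
Total paid = 18·€330.00 + €9.15 = €5,949.15.
Total interest = total paid − principal = €5,949.15 − €5,125.00 = €824.15.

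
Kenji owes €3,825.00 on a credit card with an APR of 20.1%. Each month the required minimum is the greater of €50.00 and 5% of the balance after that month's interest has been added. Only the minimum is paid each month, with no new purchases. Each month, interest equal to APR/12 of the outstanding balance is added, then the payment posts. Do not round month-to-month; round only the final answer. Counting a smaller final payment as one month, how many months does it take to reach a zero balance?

64 months

Monthly rate r = 20.1%/12 = 1.675% = 0.01675.
While 5% of the post-interest balance exceeds €50.00, each month B ← (B·(1+r))·(1 − 0.05), i.e. B shrinks by the factor (1+r)·0.95 = 0.96591.
This holds for months 1–40. Entering month 41 the balance is €955.31; 5% of the post-interest balance is now below €50.00, so the flat €50.00 minimum applies from here.
From month 41 a fixed €50.00 at rate r clears €955.31 in 24 more payments. Total: 40 + 24 = 64 months.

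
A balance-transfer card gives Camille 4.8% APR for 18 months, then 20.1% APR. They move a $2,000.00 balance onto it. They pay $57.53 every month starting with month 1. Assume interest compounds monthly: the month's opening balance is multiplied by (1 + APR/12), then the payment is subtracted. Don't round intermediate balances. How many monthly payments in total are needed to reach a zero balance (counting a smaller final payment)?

Promo months 1–18 at r₀ = 4.8%/12 = 0.004; months 19+ at r₁ = 20.1%/12 = 0.01675.
After month 18: iterate B ← B·(1+r₀) − $57.53 for 18 months → $1,077.49.
Then at r₁ with $57.53/mo: n₂ = −ln(1 − r₁·B/P)/ln(1+r₁) ≈ 22.66 → 23 more payments.

41 months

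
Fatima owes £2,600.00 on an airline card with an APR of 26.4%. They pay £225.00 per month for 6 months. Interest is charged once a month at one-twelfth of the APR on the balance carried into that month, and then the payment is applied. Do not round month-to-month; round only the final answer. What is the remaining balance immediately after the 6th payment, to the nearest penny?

£1,536.17

Monthly rate r = 26.4%/12 = 2.2% = 0.022.
Each month: B ← B·(1+r) − £225.00.
Month 1: interest £57.20; balance after payment £2,432.20.
Month 2: interest £53.51; balance after payment £2,260.71.
Month 3: interest £49.74; balance after payment £2,085.44.
Month 4: interest £45.88; balance after payment £1,906.32.
Month 5: interest £41.94; balance after payment £1,723.26.
Month 6: interest £37.91; balance after payment £1,536.17.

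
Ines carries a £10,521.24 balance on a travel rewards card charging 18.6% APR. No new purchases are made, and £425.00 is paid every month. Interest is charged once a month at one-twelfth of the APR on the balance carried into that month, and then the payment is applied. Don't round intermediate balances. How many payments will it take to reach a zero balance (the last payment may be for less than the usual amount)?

32 months

Monthly rate r = 18.6%/12 = 1.55% = 0.0155.
Recurrence: B ← B·(1+r) − £425.00.
Month 1: interest £163.08; balance after payment £10,259.32.
Month 2: interest £159.02; balance after payment £9,993.34.
Closed form: n = −ln(1 − rB₀/P)/ln(1+r) = −ln(0.61628)/ln(1.0155) ≈ 31.470, so the balance reaches zero during payment 32.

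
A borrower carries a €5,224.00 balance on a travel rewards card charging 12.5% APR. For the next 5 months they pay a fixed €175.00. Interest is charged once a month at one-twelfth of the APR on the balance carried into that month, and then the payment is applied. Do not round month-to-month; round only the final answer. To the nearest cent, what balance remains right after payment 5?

Monthly rate r = 12.5%/12 = 1.04167% = 0.0104167.
Each month: B ← B·(1+r) − €175.00.
Month 1: interest €54.42; balance after payment €5,103.42.
Month 2: interest €53.16; balance after payment €4,981.58.
Month 3: interest €51.89; balance after payment €4,858.47.
Month 4: interest €50.61; balance after payment €4,734.08.
Month 5: interest €49.31; balance after payment €4,608.39.

€4,608.39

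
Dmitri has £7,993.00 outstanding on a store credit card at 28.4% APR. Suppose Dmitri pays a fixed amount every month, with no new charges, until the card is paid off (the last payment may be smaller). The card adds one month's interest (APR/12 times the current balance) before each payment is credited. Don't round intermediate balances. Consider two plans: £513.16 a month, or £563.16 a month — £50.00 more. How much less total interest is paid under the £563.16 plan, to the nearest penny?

£233.48

Monthly rate r = 28.4%/12 = 2.36667% = 0.0236667.
At £513.16/mo: n = ⌈−ln(1 − rB₀/P)/ln(1+r)⌉ = 20 payments (last £340.07); total interest = total paid − £7,993.00 = £2,097.11.
At £563.16/mo: 18 payments (last £282.91); total interest £1,863.63.
Interest saved = £2,097.11 − £1,863.63 = £233.48.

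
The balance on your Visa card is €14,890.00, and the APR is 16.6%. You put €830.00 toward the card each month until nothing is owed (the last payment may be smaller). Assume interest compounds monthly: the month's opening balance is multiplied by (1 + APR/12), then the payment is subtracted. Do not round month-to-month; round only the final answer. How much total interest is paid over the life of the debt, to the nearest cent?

Monthly rate r = 16.6%/12 = 1.38333% = 0.0138333.
Payoff takes n = ⌈−ln(1 − rB₀/P)/ln(1+r)⌉ = ⌈20.762⌉ = 21 payments; the last is €633.57.
Total paid = 20·€830.00 + €633.57 = €17,233.57.
Total interest = total paid − principal = €17,233.57 − €14,890.00 = €2,343.57.

€2,343.57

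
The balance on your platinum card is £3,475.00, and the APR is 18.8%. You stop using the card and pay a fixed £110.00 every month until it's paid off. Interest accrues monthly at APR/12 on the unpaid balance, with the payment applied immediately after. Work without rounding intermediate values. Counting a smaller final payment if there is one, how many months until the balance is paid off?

44 months

Monthly rate r = 18.8%/12 = 1.56667% = 0.0156667.
Recurrence: B ← B·(1+r) − £110.00.
Month 1: interest £54.44; balance after payment £3,419.44.
Month 2: interest £53.57; balance after payment £3,363.01.
Closed form: n = −ln(1 − rB₀/P)/ln(1+r) = −ln(0.50508)/ln(1.01567) ≈ 43.939, so the balance reaches zero during payment 44.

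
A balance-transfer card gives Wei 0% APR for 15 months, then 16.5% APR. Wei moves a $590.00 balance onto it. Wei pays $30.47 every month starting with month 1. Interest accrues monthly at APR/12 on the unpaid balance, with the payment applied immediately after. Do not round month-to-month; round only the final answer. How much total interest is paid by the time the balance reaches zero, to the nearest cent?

$5.15

Promo months 1–15 at r₀ = 0%/12 = 0; months 16+ at r₁ = 16.5%/12 = 0.01375.
After month 15 (no interest yet): B = $590.00 − 15·$30.47 = $132.95.
Then at r₁ with $30.47/mo: n₂ = −ln(1 − r₁·B/P)/ln(1+r₁) ≈ 4.53 → 5 more payments.
Total paid = 19·$30.47 + $16.22 = $595.15; interest = $595.15 − $590.00 = $5.15.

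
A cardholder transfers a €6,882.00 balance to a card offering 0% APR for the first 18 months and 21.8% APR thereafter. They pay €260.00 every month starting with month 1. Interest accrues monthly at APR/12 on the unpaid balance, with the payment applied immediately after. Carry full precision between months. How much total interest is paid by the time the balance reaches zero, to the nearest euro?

Promo months 1–18 at r₀ = 0%/12 = 0; months 19+ at r₁ = 21.8%/12 = 0.0181667.
After month 18 (no interest yet): B = €6,882.00 − 18·€260.00 = €2,202.00.
Then at r₁ with €260.00/mo: n₂ = −ln(1 − r₁·B/P)/ln(1+r₁) ≈ 9.28 → 10 more payments.
Total paid = 27·€260.00 + €73.19 = €7,093.19; interest = €7,093.19 − €6,882.00 = €211.19.

€211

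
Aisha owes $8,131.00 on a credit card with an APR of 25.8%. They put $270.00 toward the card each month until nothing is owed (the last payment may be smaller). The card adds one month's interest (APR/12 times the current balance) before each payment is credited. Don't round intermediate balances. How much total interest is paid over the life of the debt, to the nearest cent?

$5,102.60

Monthly rate r = 25.8%/12 = 2.15% = 0.0215.
Payoff takes n = ⌈−ln(1 − rB₀/P)/ln(1+r)⌉ = ⌈49.013⌉ = 50 payments; the last is $3.60.
Total paid = 49·$270.00 + $3.60 = $13,233.60.
Total interest = total paid − principal = $13,233.60 − $8,131.00 = $5,102.60.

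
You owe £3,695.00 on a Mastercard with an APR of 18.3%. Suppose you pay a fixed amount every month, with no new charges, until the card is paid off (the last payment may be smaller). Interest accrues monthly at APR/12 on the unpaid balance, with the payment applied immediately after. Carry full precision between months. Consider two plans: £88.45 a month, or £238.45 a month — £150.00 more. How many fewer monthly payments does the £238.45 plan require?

Monthly rate r = 18.3%/12 = 1.525% = 0.01525.
At £88.45/mo: n = ⌈−ln(1 − rB₀/P)/ln(1+r)⌉ = 67 payments (last £85.58); total interest = total paid − £3,695.00 = £2,228.28.
At £238.45/mo: 18 payments (last £194.12); total interest £552.77.
Payments saved = 67 − 18 = 49.

49 fewer payments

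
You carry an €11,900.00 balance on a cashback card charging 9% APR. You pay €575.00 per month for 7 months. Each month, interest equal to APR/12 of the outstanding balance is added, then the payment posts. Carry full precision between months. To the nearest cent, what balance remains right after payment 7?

€8,422.28

Monthly rate r = 9%/12 = 0.75% = 0.0075.
Each month: B ← B·(1+r) − €575.00.
Month 1: interest €89.25; balance after payment €11,414.25.
Month 2: interest €85.61; balance after payment €10,924.86.
Month 3: interest €81.94; balance after payment €10,431.79.
Month 4: interest €78.24; balance after payment €9,935.03.
Month 5: interest €74.51; balance after payment €9,434.54.
Month 6: interest €70.76; balance after payment €8,930.30.
Month 7: interest €66.98; balance after payment €8,422.28.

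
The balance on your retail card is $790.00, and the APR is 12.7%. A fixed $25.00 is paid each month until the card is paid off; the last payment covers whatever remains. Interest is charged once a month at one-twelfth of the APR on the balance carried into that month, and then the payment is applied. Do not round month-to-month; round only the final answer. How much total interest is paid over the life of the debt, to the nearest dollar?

Monthly rate r = 12.7%/12 = 1.05833% = 0.0105833.
Payoff takes n = ⌈−ln(1 − rB₀/P)/ln(1+r)⌉ = ⌈38.671⌉ = 39 payments; the last is $16.80.
Total paid = 38·$25.00 + $16.80 = $966.80.
Total interest = total paid − principal = $966.80 − $790.00 = $176.80.

$177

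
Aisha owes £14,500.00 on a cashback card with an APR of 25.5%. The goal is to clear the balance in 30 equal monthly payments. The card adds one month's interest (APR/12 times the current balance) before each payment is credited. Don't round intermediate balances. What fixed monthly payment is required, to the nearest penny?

£658.60

Monthly rate r = 25.5%/12 = 2.125% = 0.02125.
Level-payment amortization: P = B₀·r / (1 − (1+r)^(−n)) = 14500.00·0.02125 / (1 − 1.02125^(−30)).
Denominator 1 − (1+r)^(−30) = 0.467845286.
P = 308.125 / 0.467845286 ≈ 658.60.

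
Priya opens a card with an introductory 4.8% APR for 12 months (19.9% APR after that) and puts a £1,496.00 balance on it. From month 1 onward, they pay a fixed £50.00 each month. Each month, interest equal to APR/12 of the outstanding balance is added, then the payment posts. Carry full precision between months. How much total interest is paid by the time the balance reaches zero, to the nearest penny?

£263.47

Promo months 1–12 at r₀ = 4.8%/12 = 0.004; months 13+ at r₁ = 19.9%/12 = 0.0165833.
After month 12: iterate B ← B·(1+r₀) − £50.00 for 12 months → £956.03.
Then at r₁ with £50.00/mo: n₂ = −ln(1 − r₁·B/P)/ln(1+r₁) ≈ 23.19 → 24 more payments.
Total paid = 35·£50.00 + £9.47 = £1,759.47; interest = £1,759.47 − £1,496.00 = £263.47.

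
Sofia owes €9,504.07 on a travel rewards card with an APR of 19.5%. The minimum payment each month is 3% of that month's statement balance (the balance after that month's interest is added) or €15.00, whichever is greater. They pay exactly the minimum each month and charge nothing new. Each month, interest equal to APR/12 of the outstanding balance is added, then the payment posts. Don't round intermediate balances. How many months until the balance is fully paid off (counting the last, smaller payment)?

254 months

Monthly rate r = 19.5%/12 = 1.625% = 0.01625.
While 3% of the post-interest balance exceeds €15.00, each month B ← (B·(1+r))·(1 − 0.03), i.e. B shrinks by the factor (1+r)·0.97 = 0.98576.
This holds for months 1–207. Entering month 208 the balance is €488.40; 3% of the post-interest balance is now below €15.00, so the flat €15.00 minimum applies from here.
From month 208 a fixed €15.00 at rate r clears €488.40 in 47 more payments. Total: 207 + 47 = 254 months.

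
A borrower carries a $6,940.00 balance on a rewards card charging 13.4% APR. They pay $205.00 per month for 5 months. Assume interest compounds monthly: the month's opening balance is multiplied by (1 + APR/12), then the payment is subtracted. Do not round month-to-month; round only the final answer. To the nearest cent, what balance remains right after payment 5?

Monthly rate r = 13.4%/12 = 1.11667% = 0.0111667.
Each month: B ← B·(1+r) − $205.00.
Month 1: interest $77.50; balance after payment $6,812.50.
Month 2: interest $76.07; balance after payment $6,683.57.
Month 3: interest $74.63; balance after payment $6,553.20.
Month 4: interest $73.18; balance after payment $6,421.38.
Month 5: interest $71.71; balance after payment $6,288.09.

$6,288.09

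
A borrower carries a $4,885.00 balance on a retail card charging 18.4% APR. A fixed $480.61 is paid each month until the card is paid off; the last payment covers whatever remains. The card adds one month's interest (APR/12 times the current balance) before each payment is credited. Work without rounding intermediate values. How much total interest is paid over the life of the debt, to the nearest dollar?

Monthly rate r = 18.4%/12 = 1.53333% = 0.0153333.
Payoff takes n = ⌈−ln(1 − rB₀/P)/ln(1+r)⌉ = ⌈11.134⌉ = 12 payments; the last is $64.83.
Total paid = 11·$480.61 + $64.83 = $5,351.54.
Total interest = total paid − principal = $5,351.54 − $4,885.00 = $466.54.

$467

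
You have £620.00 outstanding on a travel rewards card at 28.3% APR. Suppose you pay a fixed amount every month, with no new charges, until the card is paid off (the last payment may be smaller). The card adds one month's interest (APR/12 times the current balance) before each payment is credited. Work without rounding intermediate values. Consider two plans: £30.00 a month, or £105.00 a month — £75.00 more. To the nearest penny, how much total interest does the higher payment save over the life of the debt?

Monthly rate r = 28.3%/12 = 2.35833% = 0.0235833.
At £30.00/mo: n = ⌈−ln(1 − rB₀/P)/ln(1+r)⌉ = 29 payments (last £20.12); total interest = total paid − £620.00 = £240.12.
At £105.00/mo: 7 payments (last £45.79); total interest £55.79.
Interest saved = £240.12 − £55.79 = £184.33.

£184.33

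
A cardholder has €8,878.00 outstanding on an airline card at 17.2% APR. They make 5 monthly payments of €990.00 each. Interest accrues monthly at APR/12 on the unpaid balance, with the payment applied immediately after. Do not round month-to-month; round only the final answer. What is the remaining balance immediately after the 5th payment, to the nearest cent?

Monthly rate r = 17.2%/12 = 1.43333% = 0.0143333.
Each month: B ← B·(1+r) − €990.00.
Month 1: interest €127.25; balance after payment €8,015.25.
Month 2: interest €114.89; balance after payment €7,140.14.
Month 3: interest €102.34; balance after payment €6,252.48.
Month 4: interest €89.62; balance after payment €5,352.10.
Month 5: interest €76.71; balance after payment €4,438.81.

€4,438.81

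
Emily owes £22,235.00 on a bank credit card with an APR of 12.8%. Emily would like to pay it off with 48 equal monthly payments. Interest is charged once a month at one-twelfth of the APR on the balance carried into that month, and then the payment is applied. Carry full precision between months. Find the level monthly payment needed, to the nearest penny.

Monthly rate r = 12.8%/12 = 1.06667% = 0.0106667.
Level-payment amortization: P = B₀·r / (1 − (1+r)^(−n)) = 22235.00·0.0106667 / (1 − 1.01067^(−48)).
Denominator 1 − (1+r)^(−48) = 0.399077075.
P = 237.173 / 0.399077075 ≈ 594.30.

£594.30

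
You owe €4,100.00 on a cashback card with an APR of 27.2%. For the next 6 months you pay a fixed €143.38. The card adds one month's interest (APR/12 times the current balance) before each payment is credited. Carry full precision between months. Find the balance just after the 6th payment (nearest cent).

Monthly rate r = 27.2%/12 = 2.26667% = 0.0226667.
Each month: B ← B·(1+r) − €143.38.
Month 1: interest €92.93; balance after payment €4,049.55.
Month 2: interest €91.79; balance after payment €3,997.96.
Month 3: interest €90.62; balance after payment €3,945.20.
Month 4: interest €89.42; balance after payment €3,891.25.
Month 5: interest €88.20; balance after payment €3,836.07.
Month 6: interest €86.95; balance after payment €3,779.64.

€3,779.64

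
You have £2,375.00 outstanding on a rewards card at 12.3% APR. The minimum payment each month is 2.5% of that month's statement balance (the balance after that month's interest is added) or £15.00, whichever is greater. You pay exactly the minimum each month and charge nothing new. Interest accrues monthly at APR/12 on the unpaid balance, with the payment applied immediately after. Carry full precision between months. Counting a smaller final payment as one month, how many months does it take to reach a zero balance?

143 months

Monthly rate r = 12.3%/12 = 1.025% = 0.01025.
While 2.5% of the post-interest balance exceeds £15.00, each month B ← (B·(1+r))·(1 − 0.025), i.e. B shrinks by the factor (1+r)·0.975 = 0.98499.
This holds for months 1–92. Entering month 93 the balance is £590.94; 2.5% of the post-interest balance is now below £15.00, so the flat £15.00 minimum applies from here.
From month 93 a fixed £15.00 at rate r clears £590.94 in 51 more payments. Total: 92 + 51 = 143 months.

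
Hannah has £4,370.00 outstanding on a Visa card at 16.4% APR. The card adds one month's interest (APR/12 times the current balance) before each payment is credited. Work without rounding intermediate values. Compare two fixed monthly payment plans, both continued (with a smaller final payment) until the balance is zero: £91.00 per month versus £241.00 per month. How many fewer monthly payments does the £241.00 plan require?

Monthly rate r = 16.4%/12 = 1.36667% = 0.0136667.
At £91.00/mo: n = ⌈−ln(1 − rB₀/P)/ln(1+r)⌉ = 79 payments (last £61.85); total interest = total paid − £4,370.00 = £2,789.85.
At £241.00/mo: 21 payments (last £235.99); total interest £685.99.
Payments saved = 79 − 21 = 58.

58 fewer payments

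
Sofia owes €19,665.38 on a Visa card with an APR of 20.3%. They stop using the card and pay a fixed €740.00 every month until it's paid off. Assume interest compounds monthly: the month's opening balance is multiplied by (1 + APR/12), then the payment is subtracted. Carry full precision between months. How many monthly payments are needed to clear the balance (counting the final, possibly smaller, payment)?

36 payments

Monthly rate r = 20.3%/12 = 1.69167% = 0.0169167.
Recurrence: B ← B·(1+r) − €740.00.
Month 1: interest €332.67; balance after payment €19,258.05.
Month 2: interest €325.78; balance after payment €18,843.83.
Closed form: n = −ln(1 − rB₀/P)/ln(1+r) = −ln(0.55044)/ln(1.01692) ≈ 35.590, so the balance reaches zero during payment 36.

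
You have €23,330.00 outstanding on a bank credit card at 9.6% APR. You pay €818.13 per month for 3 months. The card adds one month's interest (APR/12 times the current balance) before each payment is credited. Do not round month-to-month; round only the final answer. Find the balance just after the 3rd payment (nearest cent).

Monthly rate r = 9.6%/12 = 0.8% = 0.008.
Each month: B ← B·(1+r) − €818.13.
Month 1: interest €186.64; balance after payment €22,698.51.
Month 2: interest €181.59; balance after payment €22,061.97.
Month 3: interest €176.50; balance after payment €21,420.33.

€21,420.33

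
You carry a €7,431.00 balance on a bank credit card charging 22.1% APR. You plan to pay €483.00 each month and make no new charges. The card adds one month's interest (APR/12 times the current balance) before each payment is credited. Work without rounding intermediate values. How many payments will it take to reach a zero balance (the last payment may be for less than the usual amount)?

19 months

Monthly rate r = 22.1%/12 = 1.84167% = 0.0184167.
Recurrence: B ← B·(1+r) − €483.00.
Month 1: interest €136.85; balance after payment €7,084.85.
Month 2: interest €130.48; balance after payment €6,732.33.
Closed form: n = −ln(1 − rB₀/P)/ln(1+r) = −ln(0.71666)/ln(1.01842) ≈ 18.256, so the balance reaches zero during payment 19.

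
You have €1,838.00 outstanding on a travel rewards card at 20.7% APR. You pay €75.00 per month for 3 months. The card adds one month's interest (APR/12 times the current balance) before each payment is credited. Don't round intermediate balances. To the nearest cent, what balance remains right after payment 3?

€1,705.86

Monthly rate r = 20.7%/12 = 1.725% = 0.01725.
Each month: B ← B·(1+r) − €75.00.
Month 1: interest €31.71; balance after payment €1,794.71.
Month 2: interest €30.96; balance after payment €1,750.66.
Month 3: interest €30.20; balance after payment €1,705.86.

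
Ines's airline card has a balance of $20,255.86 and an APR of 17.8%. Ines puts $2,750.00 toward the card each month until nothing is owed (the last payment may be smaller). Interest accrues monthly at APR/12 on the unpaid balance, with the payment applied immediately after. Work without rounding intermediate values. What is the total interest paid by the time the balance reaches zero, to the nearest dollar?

$1,356

Monthly rate r = 17.8%/12 = 1.48333% = 0.0148333.
Payoff takes n = ⌈−ln(1 − rB₀/P)/ln(1+r)⌉ = ⌈7.858⌉ = 8 payments; the last is $2,361.43.
Total paid = 7·$2,750.00 + $2,361.43 = $21,611.43.
Total interest = total paid − principal = $21,611.43 − $20,255.86 = $1,355.57.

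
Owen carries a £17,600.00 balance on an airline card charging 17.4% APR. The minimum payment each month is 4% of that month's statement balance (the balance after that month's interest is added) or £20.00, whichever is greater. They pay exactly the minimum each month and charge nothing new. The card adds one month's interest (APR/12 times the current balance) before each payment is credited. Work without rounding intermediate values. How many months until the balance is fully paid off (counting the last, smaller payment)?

167 months

Monthly rate r = 17.4%/12 = 1.45% = 0.0145.
While 4% of the post-interest balance exceeds £20.00, each month B ← (B·(1+r))·(1 − 0.04), i.e. B shrinks by the factor (1+r)·0.96 = 0.97392.
This holds for months 1–136. Entering month 137 the balance is £483.82; 4% of the post-interest balance is now below £20.00, so the flat £20.00 minimum applies from here.
From month 137 a fixed £20.00 at rate r clears £483.82 in 31 more payments. Total: 136 + 31 = 167 months.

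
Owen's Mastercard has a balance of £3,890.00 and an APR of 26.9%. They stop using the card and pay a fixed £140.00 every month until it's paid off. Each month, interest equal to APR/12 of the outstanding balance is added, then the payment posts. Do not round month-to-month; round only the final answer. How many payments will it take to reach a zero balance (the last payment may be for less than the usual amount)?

44 payments

Monthly rate r = 26.9%/12 = 2.24167% = 0.0224167.
Recurrence: B ← B·(1+r) − £140.00.
Month 1: interest £87.20; balance after payment £3,837.20.
Month 2: interest £86.02; balance after payment £3,783.22.
Closed form: n = −ln(1 − rB₀/P)/ln(1+r) = −ln(0.37714)/ln(1.02242) ≈ 43.987, so the balance reaches zero during payment 44.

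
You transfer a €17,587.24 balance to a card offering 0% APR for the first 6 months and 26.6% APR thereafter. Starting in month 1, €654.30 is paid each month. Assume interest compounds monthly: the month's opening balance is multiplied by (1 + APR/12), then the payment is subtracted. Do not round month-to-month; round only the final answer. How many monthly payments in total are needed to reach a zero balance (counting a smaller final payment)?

Promo months 1–6 at r₀ = 0%/12 = 0; months 7+ at r₁ = 26.6%/12 = 0.0221667.
After month 6 (no interest yet): B = €17,587.24 − 6·€654.30 = €13,661.44.
Then at r₁ with €654.30/mo: n₂ = −ln(1 − r₁·B/P)/ln(1+r₁) ≈ 28.34 → 29 more payments.

35 months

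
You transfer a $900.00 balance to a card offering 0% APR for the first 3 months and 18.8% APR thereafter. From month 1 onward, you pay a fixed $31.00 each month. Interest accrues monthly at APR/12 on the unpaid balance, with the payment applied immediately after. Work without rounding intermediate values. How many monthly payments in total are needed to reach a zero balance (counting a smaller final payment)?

37 months

Promo months 1–3 at r₀ = 0%/12 = 0; months 4+ at r₁ = 18.8%/12 = 0.0156667.
After month 3 (no interest yet): B = $900.00 − 3·$31.00 = $807.00.
Then at r₁ with $31.00/mo: n₂ = −ln(1 − r₁·B/P)/ln(1+r₁) ≈ 33.71 → 34 more payments.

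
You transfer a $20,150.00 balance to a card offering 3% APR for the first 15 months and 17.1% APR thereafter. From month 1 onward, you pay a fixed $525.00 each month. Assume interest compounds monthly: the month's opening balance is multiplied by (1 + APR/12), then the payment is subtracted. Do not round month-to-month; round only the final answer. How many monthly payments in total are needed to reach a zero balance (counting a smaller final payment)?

46 months

Promo months 1–15 at r₀ = 3%/12 = 0.0025; months 16+ at r₁ = 17.1%/12 = 0.01425.
After month 15: iterate B ← B·(1+r₀) − $525.00 for 15 months → $12,904.68.
Then at r₁ with $525.00/mo: n₂ = −ln(1 − r₁·B/P)/ln(1+r₁) ≈ 30.47 → 31 more payments.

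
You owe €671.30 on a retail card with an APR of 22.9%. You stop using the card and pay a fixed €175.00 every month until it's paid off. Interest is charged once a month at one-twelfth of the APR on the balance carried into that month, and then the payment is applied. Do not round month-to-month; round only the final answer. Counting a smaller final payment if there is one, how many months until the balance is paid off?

5 payments

Monthly rate r = 22.9%/12 = 1.90833% = 0.0190833.
Recurrence: B ← B·(1+r) − €175.00.
Month 1: interest €12.81; balance after payment €509.11.
Month 2: interest €9.72; balance after payment €343.83.
Month 3: interest €6.56; balance after payment €175.39.
Month 4: interest €3.35; balance after payment €3.73.
Month 5: interest €0.07; balance after payment €0.00.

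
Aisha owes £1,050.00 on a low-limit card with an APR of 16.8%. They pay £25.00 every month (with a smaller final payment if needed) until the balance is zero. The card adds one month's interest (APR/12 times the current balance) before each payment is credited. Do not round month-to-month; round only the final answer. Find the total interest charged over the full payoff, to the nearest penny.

Monthly rate r = 16.8%/12 = 1.4% = 0.014.
Payoff takes n = ⌈−ln(1 − rB₀/P)/ln(1+r)⌉ = ⌈63.780⌉ = 64 payments; the last is £19.54.
Total paid = 63·£25.00 + £19.54 = £1,594.54.
Total interest = total paid − principal = £1,594.54 − £1,050.00 = £544.54.

£544.54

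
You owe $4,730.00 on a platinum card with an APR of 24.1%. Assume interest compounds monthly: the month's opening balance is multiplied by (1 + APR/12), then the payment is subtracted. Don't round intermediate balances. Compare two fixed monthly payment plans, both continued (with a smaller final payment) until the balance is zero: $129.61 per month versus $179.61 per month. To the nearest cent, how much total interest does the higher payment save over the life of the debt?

$1,806.89

Monthly rate r = 24.1%/12 = 2.00833% = 0.0200833.
At $129.61/mo: n = ⌈−ln(1 − rB₀/P)/ln(1+r)⌉ = 67 payments (last $51.50); total interest = total paid − $4,730.00 = $3,875.76.
At $179.61/mo: 38 payments (last $153.30); total interest $2,068.87.
Interest saved = $3,875.76 − $2,068.87 = $1,806.89.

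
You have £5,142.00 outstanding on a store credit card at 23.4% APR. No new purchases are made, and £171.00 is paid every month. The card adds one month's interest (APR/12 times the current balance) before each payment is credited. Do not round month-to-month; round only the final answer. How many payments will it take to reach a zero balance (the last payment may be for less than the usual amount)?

Monthly rate r = 23.4%/12 = 1.95% = 0.0195.
Recurrence: B ← B·(1+r) − £171.00.
Month 1: interest £100.27; balance after payment £5,071.27.
Month 2: interest £98.89; balance after payment £4,999.16.
Closed form: n = −ln(1 − rB₀/P)/ln(1+r) = −ln(0.41363)/ln(1.0195) ≈ 45.711, so the balance reaches zero during payment 46.

46 months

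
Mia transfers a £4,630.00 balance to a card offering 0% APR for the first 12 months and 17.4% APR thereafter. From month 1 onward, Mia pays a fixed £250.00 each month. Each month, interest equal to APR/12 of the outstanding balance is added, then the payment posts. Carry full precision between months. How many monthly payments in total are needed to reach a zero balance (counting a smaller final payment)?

Promo months 1–12 at r₀ = 0%/12 = 0; months 13+ at r₁ = 17.4%/12 = 0.0145.
After month 12 (no interest yet): B = £4,630.00 − 12·£250.00 = £1,630.00.
Then at r₁ with £250.00/mo: n₂ = −ln(1 − r₁·B/P)/ln(1+r₁) ≈ 6.90 → 7 more payments.

19 months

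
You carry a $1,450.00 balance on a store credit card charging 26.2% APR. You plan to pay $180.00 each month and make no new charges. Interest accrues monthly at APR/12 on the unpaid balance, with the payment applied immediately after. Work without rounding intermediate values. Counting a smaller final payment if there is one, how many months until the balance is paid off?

9 months

Monthly rate r = 26.2%/12 = 2.18333% = 0.0218333.
Recurrence: B ← B·(1+r) − $180.00.
Month 1: interest $31.66; balance after payment $1,301.66.
Month 2: interest $28.42; balance after payment $1,150.08.
Closed form: n = −ln(1 − rB₀/P)/ln(1+r) = −ln(0.82412)/ln(1.02183) ≈ 8.956, so the balance reaches zero during payment 9.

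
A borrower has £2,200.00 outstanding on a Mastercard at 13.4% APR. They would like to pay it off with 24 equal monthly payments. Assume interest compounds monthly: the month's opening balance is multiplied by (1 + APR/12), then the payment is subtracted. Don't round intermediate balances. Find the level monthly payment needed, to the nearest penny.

Monthly rate r = 13.4%/12 = 1.11667% = 0.0111667.
Level-payment amortization: P = B₀·r / (1 − (1+r)^(−n)) = 2200.00·0.0111667 / (1 − 1.01117^(−24)).
Denominator 1 − (1+r)^(−24) = 0.233955268.
P = 24.5667 / 0.233955268 ≈ 105.01.

£105.01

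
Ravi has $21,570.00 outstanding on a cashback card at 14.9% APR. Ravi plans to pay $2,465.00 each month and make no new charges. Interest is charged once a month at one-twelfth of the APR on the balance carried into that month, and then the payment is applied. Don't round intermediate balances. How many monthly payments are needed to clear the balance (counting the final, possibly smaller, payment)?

Monthly rate r = 14.9%/12 = 1.24167% = 0.0124167.
Recurrence: B ← B·(1+r) − $2,465.00.
Month 1: interest $267.83; balance after payment $19,372.83.
Month 2: interest $240.55; balance after payment $17,148.37.
Closed form: n = −ln(1 − rB₀/P)/ln(1+r) = −ln(0.89135)/ln(1.01242) ≈ 9.321, so the balance reaches zero during payment 10.

10 payments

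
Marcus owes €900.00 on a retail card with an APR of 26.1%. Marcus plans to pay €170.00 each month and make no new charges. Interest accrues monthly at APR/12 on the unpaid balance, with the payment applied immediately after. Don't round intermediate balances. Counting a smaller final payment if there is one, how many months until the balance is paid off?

6 payments

Monthly rate r = 26.1%/12 = 2.175% = 0.02175.
Recurrence: B ← B·(1+r) − €170.00.
Month 1: interest €19.58; balance after payment €749.58.
Month 2: interest €16.30; balance after payment €595.88.
Month 3: interest €12.96; balance after payment €438.84.
Month 4: interest €9.54; balance after payment €278.38.
Month 5: interest €6.05; balance after payment €114.44.
Month 6: interest €2.49; balance after payment €0.00.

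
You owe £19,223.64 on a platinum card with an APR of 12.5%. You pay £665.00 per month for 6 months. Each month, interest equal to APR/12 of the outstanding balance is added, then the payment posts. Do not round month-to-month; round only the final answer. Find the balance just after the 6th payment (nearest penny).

Monthly rate r = 12.5%/12 = 1.04167% = 0.0104167.
Each month: B ← B·(1+r) − £665.00.
Month 1: interest £200.25; balance after payment £18,758.89.
Month 2: interest £195.41; balance after payment £18,289.29.
Month 3: interest £190.51; balance after payment £17,814.80.
Month 4: interest £185.57; balance after payment £17,335.38.
Month 5: interest £180.58; balance after payment £16,850.95.
Month 6: interest £175.53; balance after payment £16,361.48.

£16,361.48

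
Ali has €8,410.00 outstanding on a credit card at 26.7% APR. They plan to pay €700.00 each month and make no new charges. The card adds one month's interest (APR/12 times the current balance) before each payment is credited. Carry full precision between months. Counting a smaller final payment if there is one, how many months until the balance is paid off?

15 payments

Monthly rate r = 26.7%/12 = 2.225% = 0.02225.
Recurrence: B ← B·(1+r) − €700.00.
Month 1: interest €187.12; balance after payment €7,897.12.
Month 2: interest €175.71; balance after payment €7,372.83.
Closed form: n = −ln(1 − rB₀/P)/ln(1+r) = −ln(0.73268)/ln(1.02225) ≈ 14.134, so the balance reaches zero during payment 15.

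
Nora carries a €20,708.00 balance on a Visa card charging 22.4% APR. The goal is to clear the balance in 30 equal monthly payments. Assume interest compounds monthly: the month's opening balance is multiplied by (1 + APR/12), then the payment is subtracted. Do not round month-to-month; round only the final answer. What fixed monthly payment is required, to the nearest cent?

Monthly rate r = 22.4%/12 = 1.86667% = 0.0186667.
Level-payment amortization: P = B₀·r / (1 − (1+r)^(−n)) = 20708.00·0.0186667 / (1 − 1.01867^(−30)).
Denominator 1 − (1+r)^(−30) = 0.425834432.
P = 386.549 / 0.425834432 ≈ 907.75.

€907.75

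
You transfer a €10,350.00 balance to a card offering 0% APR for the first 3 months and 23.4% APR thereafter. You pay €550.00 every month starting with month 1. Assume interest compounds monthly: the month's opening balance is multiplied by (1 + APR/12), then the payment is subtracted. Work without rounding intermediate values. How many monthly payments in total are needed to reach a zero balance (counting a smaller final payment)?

23 payments

Promo months 1–3 at r₀ = 0%/12 = 0; months 4+ at r₁ = 23.4%/12 = 0.0195.
After month 3 (no interest yet): B = €10,350.00 − 3·€550.00 = €8,700.00.
Then at r₁ with €550.00/mo: n₂ = −ln(1 − r₁·B/P)/ln(1+r₁) ≈ 19.10 → 20 more payments.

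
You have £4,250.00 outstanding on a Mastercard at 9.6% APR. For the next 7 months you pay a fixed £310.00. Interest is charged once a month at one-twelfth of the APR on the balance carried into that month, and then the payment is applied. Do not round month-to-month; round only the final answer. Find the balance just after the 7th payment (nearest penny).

Monthly rate r = 9.6%/12 = 0.8% = 0.008.
Each month: B ← B·(1+r) − £310.00.
Month 1: interest £34.00; balance after payment £3,974.00.
Month 2: interest £31.79; balance after payment £3,695.79.
Month 3: interest £29.57; balance after payment £3,415.36.
Month 4: interest £27.32; balance after payment £3,132.68.
Month 5: interest £25.06; balance after payment £2,847.74.
Month 6: interest £22.78; balance after payment £2,560.52.
Month 7: interest £20.48; balance after payment £2,271.01.

£2,271.01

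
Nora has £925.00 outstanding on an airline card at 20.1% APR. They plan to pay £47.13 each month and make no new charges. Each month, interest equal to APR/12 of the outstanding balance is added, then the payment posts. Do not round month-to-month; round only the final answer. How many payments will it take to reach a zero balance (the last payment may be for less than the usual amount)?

24 months

Monthly rate r = 20.1%/12 = 1.675% = 0.01675.
Recurrence: B ← B·(1+r) − £47.13.
Month 1: interest £15.49; balance after payment £893.36.
Month 2: interest £14.96; balance after payment £861.20.
Closed form: n = −ln(1 − rB₀/P)/ln(1+r) = −ln(0.67126)/ln(1.01675) ≈ 23.996, so the balance reaches zero during payment 24.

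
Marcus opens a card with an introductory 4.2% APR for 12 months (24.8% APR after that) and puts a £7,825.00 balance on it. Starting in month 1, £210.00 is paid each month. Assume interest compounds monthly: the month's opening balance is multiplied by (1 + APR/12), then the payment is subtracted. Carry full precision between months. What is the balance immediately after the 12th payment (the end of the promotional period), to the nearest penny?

£5,590.97

Promo months 1–12 at r₀ = 4.2%/12 = 0.0035; months 13+ at r₁ = 24.8%/12 = 0.0206667.
After month 12: iterate B ← B·(1+r₀) − £210.00 for 12 months → £5,590.97.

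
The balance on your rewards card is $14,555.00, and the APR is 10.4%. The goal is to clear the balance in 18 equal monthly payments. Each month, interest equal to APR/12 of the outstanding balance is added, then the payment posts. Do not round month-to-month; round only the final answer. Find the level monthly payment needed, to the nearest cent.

$876.81

Monthly rate r = 10.4%/12 = 0.866667% = 0.00866667.
Level-payment amortization: P = B₀·r / (1 − (1+r)^(−n)) = 14555.00·0.00866667 / (1 − 1.00867^(−18)).
Denominator 1 − (1+r)^(−18) = 0.143865578.
P = 126.143 / 0.143865578 ≈ 876.81.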